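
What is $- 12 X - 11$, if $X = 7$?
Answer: $-95$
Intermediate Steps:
$- 12 X - 11 = \left(-12\right) 7 - 11 = -84 - 11 = -95$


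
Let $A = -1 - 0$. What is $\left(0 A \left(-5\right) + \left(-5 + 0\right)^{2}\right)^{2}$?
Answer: $625$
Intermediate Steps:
$A = -1$ ($A = -1 + 0 = -1$)
$\left(0 A \left(-5\right) + \left(-5 + 0\right)^{2}\right)^{2} = \left(0 \left(-1\right) \left(-5\right) + \left(-5 + 0\right)^{2}\right)^{2} = \left(0 \left(-5\right) + \left(-5\right)^{2}\right)^{2} = \left(0 + 25\right)^{2} = 25^{2} = 625$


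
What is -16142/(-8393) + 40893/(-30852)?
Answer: 7371335/12330516 ≈ 0.59781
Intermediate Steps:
-16142/(-8393) + 40893/(-30852) = -16142*(-1/8393) + 40893*(-1/30852) = 2306/1199 - 13631/10284 = 7371335/12330516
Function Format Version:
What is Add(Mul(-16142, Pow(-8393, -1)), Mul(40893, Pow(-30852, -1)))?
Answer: Rational(7371335, 12330516) ≈ 0.59781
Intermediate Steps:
Add(Mul(-16142, Pow(-8393, -1)), Mul(40893, Pow(-30852, -1))) = Add(Mul(-16142, Rational(-1, 8393)), Mul(40893, Rational(-1, 30852))) = Add(Rational(2306, 1199), Rational(-13631, 10284)) = Rational(7371335, 12330516)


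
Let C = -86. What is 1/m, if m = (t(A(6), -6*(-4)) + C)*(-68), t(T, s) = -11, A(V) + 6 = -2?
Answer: 1/6596 ≈ 0.00015161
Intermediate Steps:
A(V) = -8 (A(V) = -6 - 2 = -8)
m = 6596 (m = (-11 - 86)*(-68) = -97*(-68) = 6596)
1/m = 1/6596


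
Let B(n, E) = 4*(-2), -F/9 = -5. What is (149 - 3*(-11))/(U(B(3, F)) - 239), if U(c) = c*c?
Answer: -26/25 ≈ -1.0400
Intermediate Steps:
F = 45 (F = -9*(-5) = 45)
B(n, E) = -8
U(c) = c²
(149 - 3*(-11))/(U(B(3, F)) - 239) = (149 - 3*(-11))/((-8)² - 239) = (149 + 33)/(64 - 239) = 182/(-175) = 182*(-1/175) = -26/25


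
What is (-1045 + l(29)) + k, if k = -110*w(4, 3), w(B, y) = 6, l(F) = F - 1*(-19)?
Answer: -1657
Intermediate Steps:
l(F) = 19 + F (l(F) = F + 19 = 19 + F)
k = -660 (k = -110*6 = -660)
(-1045 + l(29)) + k = (-1045 + (19 + 29)) - 660 = (-1045 + 48) - 660 = -997 - 660 = -1657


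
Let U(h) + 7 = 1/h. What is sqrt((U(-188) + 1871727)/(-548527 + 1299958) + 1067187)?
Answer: sqrt(591606522054724887435)/23544838 ≈ 1033.0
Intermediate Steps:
U(h) = -7 + 1/h
sqrt((U(-188) + 1871727)/(-548527 + 1299958) + 1067187) = sqrt(((-7 + 1/(-188)) + 1871727)/(-548527 + 1299958) + 1067187) = sqrt(((-7 - 1/188) + 1871727)/751431 + 1067187) = sqrt((-1317/188 + 1871727)*(1/751431) + 1067187) = sqrt((351883359/188)*(1/751431) + 1067187) = sqrt(117294453/47089676 + 1067187) = sqrt(50253607355865/47089676) = sqrt(591606522054724887435)/23544838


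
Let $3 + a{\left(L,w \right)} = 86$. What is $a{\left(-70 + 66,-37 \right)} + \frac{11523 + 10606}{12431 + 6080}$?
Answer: $\frac{1558542}{18511} \approx 84.195$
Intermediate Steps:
$a{\left(L,w \right)} = 83$ ($a{\left(L,w \right)} = -3 + 86 = 83$)
$a{\left(-70 + 66,-37 \right)} + \frac{11523 + 10606}{12431 + 6080} = 83 + \frac{11523 + 10606}{12431 + 6080} = 83 + \frac{22129}{18511} = \frac{1558542}{18511}$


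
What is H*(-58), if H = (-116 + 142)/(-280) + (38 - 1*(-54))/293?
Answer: -263059/20510 ≈ -12.826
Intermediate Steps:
H = 9071/41020 (H = 26*(-1/280) + (38 + 54)*(1/293) = -13/140 + 92*(1/293) = -13/140 + 92/293 = 9071/41020 ≈ 0.22114)
H*(-58) = (9071/41020)*(-58) = -263059/20510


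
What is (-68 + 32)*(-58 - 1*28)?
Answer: 3096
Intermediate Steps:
(-68 + 32)*(-58 - 1*28) = -36*(-58 - 28) = -36*(-86) = 3096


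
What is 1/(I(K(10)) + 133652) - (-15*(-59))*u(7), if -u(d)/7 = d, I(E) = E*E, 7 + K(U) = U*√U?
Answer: 16057584612634/370289049 + 20*√10/2592023343 ≈ 43365.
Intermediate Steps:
K(U) = -7 + U^(3/2) (K(U) = -7 + U*√U = -7 + U^(3/2))
I(E) = E²
u(d) = -7*d
1/(I(K(10)) + 133652) - (-15*(-59))*u(7) = 1/((-7 + 10^(3/2))² + 133652) - (-15*(-59))*(-7*7) = 1/((-7 + 10*√10)² + 133652) - 885*(-49) = 1/(133652 + (-7 + 10*√10)²) - 1*(-43365) = 1/(133652 + (-7 + 10*√10)²) + 43365 = 43365 + 1/(133652 + (-7 + 10*√10)²)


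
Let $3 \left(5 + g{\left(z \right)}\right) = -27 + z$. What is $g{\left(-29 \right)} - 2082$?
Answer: $- \frac{6317}{3} \approx -2105.7$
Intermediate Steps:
$g{\left(z \right)} = -14 + \frac{z}{3}$ ($g{\left(z \right)} = -5 + \frac{-27 + z}{3} = -5 + \left(-9 + \frac{z}{3}\right) = -14 + \frac{z}{3}$)
$g{\left(-29 \right)} - 2082 = \left(-14 + \frac{1}{3} \left(-29\right)\right) - 2082 = \left(-14 - \frac{29}{3}\right) - 2082 = - \frac{71}{3} - 2082 = - \frac{6317}{3}$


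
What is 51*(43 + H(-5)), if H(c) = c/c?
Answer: 2244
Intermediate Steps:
H(c) = 1
51*(43 + H(-5)) = 51*(43 + 1) = 51*44 = 2244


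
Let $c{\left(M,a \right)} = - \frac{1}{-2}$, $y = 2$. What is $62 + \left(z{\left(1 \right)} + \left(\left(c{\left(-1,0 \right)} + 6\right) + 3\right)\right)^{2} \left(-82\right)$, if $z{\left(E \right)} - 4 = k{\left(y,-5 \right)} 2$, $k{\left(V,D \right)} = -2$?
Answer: $- \frac{14677}{2} \approx -7338.5$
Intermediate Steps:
$c{\left(M,a \right)} = \frac{1}{2}$ ($c{\left(M,a \right)} = \left(-1\right) \left(- \frac{1}{2}\right) = \frac{1}{2}$)
$z{\left(E \right)} = 0$ ($z{\left(E \right)} = 4 - 4 = 0$)
$62 + \left(z{\left(1 \right)} + \left(\left(c{\left(-1,0 \right)} + 6\right) + 3\right)\right)^{2} \left(-82\right) = 62 + \left(0 + \left(\left(\frac{1}{2} + 6\right) + 3\right)\right)^{2} \left(-82\right) = 62 + \left(0 + \left(\frac{13}{2} + 3\right)\right)^{2} \left(-82\right) = 62 + \left(0 + \frac{19}{2}\right)^{2} \left(-82\right) = 62 + \left(\frac{19}{2}\right)^{2} \left(-82\right) = 62 + \frac{361}{4} \left(-82\right) = 62 - \frac{14801}{2} = - \frac{14677}{2}$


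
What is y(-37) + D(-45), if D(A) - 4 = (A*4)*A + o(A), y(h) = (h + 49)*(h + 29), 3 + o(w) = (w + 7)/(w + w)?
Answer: 360244/45 ≈ 8005.4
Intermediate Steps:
o(w) = -3 + (7 + w)/(2*w) (o(w) = -3 + (w + 7)/(w + w) = -3 + (7 + w)/((2*w)) = -3 + (7 + w)*(1/(2*w)) = -3 + (7 + w)/(2*w))
y(h) = (29 + h)*(49 + h) (y(h) = (49 + h)*(29 + h) = (29 + h)*(49 + h))
D(A) = 4 + 4*A² + (7 - 5*A)/(2*A) (D(A) = 4 + ((A*4)*A + (7 - 5*A)/(2*A)) = 4 + ((4*A)*A + (7 - 5*A)/(2*A)) = 4 + (4*A² + (7 - 5*A)/(2*A)) = 4 + 4*A² + (7 - 5*A)/(2*A))
y(-37) + D(-45) = (1421 + (-37)² + 78*(-37)) + (½)*(7 + 3*(-45) + 8*(-45)³)/(-45) = (1421 + 1369 - 2886) + (½)*(-1/45)*(7 - 135 + 8*(-91125)) = -96 + (½)*(-1/45)*(7 - 135 - 729000) = -96 + (½)*(-1/45)*(-729128) = -96 + 364564/45 = 360244/45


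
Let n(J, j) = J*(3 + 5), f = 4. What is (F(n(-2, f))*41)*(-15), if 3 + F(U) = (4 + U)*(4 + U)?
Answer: -86715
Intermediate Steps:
n(J, j) = 8*J (n(J, j) = J*8 = 8*J)
F(U) = -3 + (4 + U)² (F(U) = -3 + (4 + U)*(4 + U) = -3 + (4 + U)²)
(F(n(-2, f))*41)*(-15) = ((-3 + (4 + 8*(-2))²)*41)*(-15) = ((-3 + (4 - 16)²)*41)*(-15) = ((-3 + (-12)²)*41)*(-15) = ((-3 + 144)*41)*(-15) = (141*41)*(-15) = 5781*(-15) = -86715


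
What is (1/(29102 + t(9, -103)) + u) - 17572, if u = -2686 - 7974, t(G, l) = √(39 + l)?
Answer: -11955214007737/423463234 - 2*I/211731617 ≈ -28232.0 - 9.4459e-9*I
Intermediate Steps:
u = -10660
(1/(29102 + t(9, -103)) + u) - 17572 = (1/(29102 + √(39 - 103)) - 10660) - 17572 = (1/(29102 + √(-64)) - 10660) - 17572 = (1/(29102 + 8*I) - 10660) - 17572 = ((29102 - 8*I)/846926468 - 10660) - 17572 = (-10660 + (29102 - 8*I)/846926468) - 17572 = -28232 + (29102 - 8*I)/846926468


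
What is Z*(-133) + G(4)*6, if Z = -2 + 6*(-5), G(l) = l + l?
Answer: 4304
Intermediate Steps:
G(l) = 2*l
Z = -32 (Z = -2 - 30 = -32)
Z*(-133) + G(4)*6 = -32*(-133) + (2*4)*6 = 4256 + 8*6 = 4256 + 48 = 4304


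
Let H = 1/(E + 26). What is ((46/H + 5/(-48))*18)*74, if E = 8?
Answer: 8332437/4 ≈ 2.0831e+6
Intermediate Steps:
H = 1/34 (H = 1/(8 + 26) = 1/34 ≈ 0.029412)
((46/H + 5/(-48))*18)*74 = ((46/(1/34) + 5/(-48))*18)*74 = ((46*34 + 5*(-1/48))*18)*74 = ((1564 - 5/48)*18)*74 = ((75067/48)*18)*74 = (225201/8)*74 = 8332437/4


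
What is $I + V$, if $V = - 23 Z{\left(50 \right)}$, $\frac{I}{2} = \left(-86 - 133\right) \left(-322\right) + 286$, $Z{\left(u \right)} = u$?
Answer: $140458$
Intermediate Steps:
$I = 141608$ ($I = 2 \left(\left(-86 - 133\right) \left(-322\right) + 286\right) = 2 \left(\left(-219\right) \left(-322\right) + 286\right) = 2 \left(70518 + 286\right) = 2 \cdot 70804 = 141608$)
$V = -1150$ ($V = \left(-23\right) 50 = -1150$)
$I + V = 141608 - 1150 = 140458$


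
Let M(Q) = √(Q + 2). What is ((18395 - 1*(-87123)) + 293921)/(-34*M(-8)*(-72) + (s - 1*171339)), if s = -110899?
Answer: -56368432241/39847122434 - 244456668*I*√6/19923561217 ≈ -1.4146 - 0.030055*I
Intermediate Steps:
M(Q) = √(2 + Q)
((18395 - 1*(-87123)) + 293921)/(-34*M(-8)*(-72) + (s - 1*171339)) = ((18395 - 1*(-87123)) + 293921)/(-34*√(2 - 8)*(-72) + (-110899 - 1*171339)) = ((18395 + 87123) + 293921)/(-34*I*√6*(-72) + (-110899 - 171339)) = (105518 + 293921)/(-34*I*√6*(-72) - 282238) = 399439/(-34*I*√6*(-72) - 282238) = 399439/(2448*I*√6 - 282238) = 399439/(-282238 + 2448*I*√6)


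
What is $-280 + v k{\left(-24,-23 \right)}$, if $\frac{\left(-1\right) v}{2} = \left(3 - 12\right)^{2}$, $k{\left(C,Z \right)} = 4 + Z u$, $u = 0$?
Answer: $-928$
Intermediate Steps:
$k{\left(C,Z \right)} = 4$ ($k{\left(C,Z \right)} = 4 + Z 0 = 4 + 0 = 4$)
$v = -162$ ($v = - 2 \left(3 - 12\right)^{2} = - 2 \left(-9\right)^{2} = \left(-2\right) 81 = -162$)
$-280 + v k{\left(-24,-23 \right)} = -280 - 648 = -928$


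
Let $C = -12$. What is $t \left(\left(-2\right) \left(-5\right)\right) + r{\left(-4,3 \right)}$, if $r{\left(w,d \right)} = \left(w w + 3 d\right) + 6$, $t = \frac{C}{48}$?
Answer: $\frac{57}{2} \approx 28.5$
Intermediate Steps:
$t = - \frac{1}{4}$ ($t = - \frac{12}{48} = \left(-12\right) \frac{1}{48} = - \frac{1}{4} \approx -0.25$)
$r{\left(w,d \right)} = 6 + w^{2} + 3 d$ ($r{\left(w,d \right)} = \left(w^{2} + 3 d\right) + 6 = 6 + w^{2} + 3 d$)
$t \left(\left(-2\right) \left(-5\right)\right) + r{\left(-4,3 \right)} = - \frac{\left(-2\right) \left(-5\right)}{4} + \left(6 + \left(-4\right)^{2} + 3 \cdot 3\right) = \left(- \frac{1}{4}\right) 10 + \left(6 + 16 + 9\right) = - \frac{5}{2} + 31 = \frac{57}{2}$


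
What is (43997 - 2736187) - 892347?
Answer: -3584537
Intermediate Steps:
(43997 - 2736187) - 892347 = -2692190 - 892347 = -3584537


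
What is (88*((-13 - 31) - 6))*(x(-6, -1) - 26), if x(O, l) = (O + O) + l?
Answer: 171600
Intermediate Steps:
x(O, l) = l + 2*O (x(O, l) = 2*O + l = l + 2*O)
(88*((-13 - 31) - 6))*(x(-6, -1) - 26) = (88*((-13 - 31) - 6))*((-1 + 2*(-6)) - 26) = (88*(-44 - 6))*((-1 - 12) - 26) = (88*(-50))*(-13 - 26) = -4400*(-39) = 171600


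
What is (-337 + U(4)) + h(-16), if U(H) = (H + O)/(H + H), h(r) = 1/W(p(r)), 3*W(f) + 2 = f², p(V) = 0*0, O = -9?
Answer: -2713/8 ≈ -339.13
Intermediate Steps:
p(V) = 0
W(f) = -⅔ + f²/3
h(r) = -3/2 (h(r) = 1/(-⅔ + (⅓)*0²) = 1/(-⅔ + (⅓)*0) = 1/(-⅔ + 0) = 1/(-⅔) = -3/2)
U(H) = (-9 + H)/(2*H) (U(H) = (H - 9)/(H + H) = (-9 + H)/((2*H)) = (-9 + H)*(1/(2*H)) = (-9 + H)/(2*H))
(-337 + U(4)) + h(-16) = (-337 + (½)*(-9 + 4)/4) - 3/2 = (-337 + (½)*(¼)*(-5)) - 3/2 = (-337 - 5/8) - 3/2 = -2701/8 - 3/2 = -2713/8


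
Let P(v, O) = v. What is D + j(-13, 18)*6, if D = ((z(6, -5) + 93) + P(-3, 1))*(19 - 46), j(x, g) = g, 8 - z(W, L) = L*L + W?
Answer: -1701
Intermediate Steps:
z(W, L) = 8 - W - L² (z(W, L) = 8 - (L*L + W) = 8 - (L² + W) = 8 - (W + L²) = 8 + (-W - L²) = 8 - W - L²)
D = -1809 (D = (((8 - 1*6 - 1*(-5)²) + 93) - 3)*(19 - 46) = (((8 - 6 - 1*25) + 93) - 3)*(-27) = (((8 - 6 - 25) + 93) - 3)*(-27) = ((-23 + 93) - 3)*(-27) = (70 - 3)*(-27) = 67*(-27) = -1809)
D + j(-13, 18)*6 = -1809 + 18*6 = -1809 + 108 = -1701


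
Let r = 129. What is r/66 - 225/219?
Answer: 1489/1606 ≈ 0.92715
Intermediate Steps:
r/66 - 225/219 = 129/66 - 225/219 = 129*(1/66) - 225*1/219 = 43/22 - 75/73 = 1489/1606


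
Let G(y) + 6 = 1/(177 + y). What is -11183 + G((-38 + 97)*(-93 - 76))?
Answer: -109585067/9794 ≈ -11189.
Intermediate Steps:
G(y) = -6 + 1/(177 + y)
-11183 + G((-38 + 97)*(-93 - 76)) = -11183 + (-1061 - 6*(-38 + 97)*(-93 - 76))/(177 + (-38 + 97)*(-93 - 76)) = -11183 + (-1061 - 354*(-169))/(177 + 59*(-169)) = -11183 + (-1061 - 6*(-9971))/(177 - 9971) = -11183 + (-1061 + 59826)/(-9794) = -11183 - 1/9794*58765 = -11183 - 58765/9794 = -109585067/9794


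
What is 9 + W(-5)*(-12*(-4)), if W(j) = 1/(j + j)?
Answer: 21/5 ≈ 4.2000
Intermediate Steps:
W(j) = 1/(2*j)
9 + W(-5)*(-12*(-4)) = 9 + ((½)/(-5))*(-12*(-4)) = 9 + ((½)*(-⅕))*48 = 9 - ⅒*48 = 9 - 24/5 = 21/5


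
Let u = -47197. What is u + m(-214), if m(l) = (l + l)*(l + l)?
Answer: 135987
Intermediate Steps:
m(l) = 4*l² (m(l) = (2*l)*(2*l) = 4*l²)
u + m(-214) = -47197 + 4*(-214)² = -47197 + 4*45796 = -47197 + 183184 = 135987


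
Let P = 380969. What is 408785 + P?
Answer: 789754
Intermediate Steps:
408785 + P = 408785 + 380969 = 789754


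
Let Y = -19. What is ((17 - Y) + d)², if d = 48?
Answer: 7056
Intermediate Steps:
((17 - Y) + d)² = ((17 - 1*(-19)) + 48)² = ((17 + 19) + 48)² = (36 + 48)² = 84² = 7056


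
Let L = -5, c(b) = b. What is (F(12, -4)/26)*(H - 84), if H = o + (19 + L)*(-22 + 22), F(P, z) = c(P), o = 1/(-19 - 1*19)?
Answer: -9579/247 ≈ -38.781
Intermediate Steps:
o = -1/38 (o = 1/(-19 - 19) = 1/(-38) = -1/38 ≈ -0.026316)
F(P, z) = P
H = -1/38 (H = -1/38 + (19 - 5)*(-22 + 22) = -1/38 + 14*0 = -1/38 + 0 = -1/38 ≈ -0.026316)
(F(12, -4)/26)*(H - 84) = (12/26)*(-1/38 - 84) = (12*(1/26))*(-3193/38) = (6/13)*(-3193/38) = -9579/247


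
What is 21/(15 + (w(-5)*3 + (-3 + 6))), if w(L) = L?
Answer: 7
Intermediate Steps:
21/(15 + (w(-5)*3 + (-3 + 6))) = 21/(15 + (-5*3 + (-3 + 6))) = 21/(15 + (-15 + 3)) = 21/(15 - 12) = 21/3 = (1/3)*21 = 7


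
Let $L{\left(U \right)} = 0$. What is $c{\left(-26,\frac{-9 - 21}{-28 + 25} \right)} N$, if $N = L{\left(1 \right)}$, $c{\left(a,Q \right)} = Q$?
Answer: $0$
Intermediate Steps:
$N = 0$
$c{\left(-26,\frac{-9 - 21}{-28 + 25} \right)} N = \frac{-9 - 21}{-28 + 25} \cdot 0 = - \frac{30}{-3} \cdot 0 = \left(-30\right) \left(- \frac{1}{3}\right) 0 = 10 \cdot 0 = 0$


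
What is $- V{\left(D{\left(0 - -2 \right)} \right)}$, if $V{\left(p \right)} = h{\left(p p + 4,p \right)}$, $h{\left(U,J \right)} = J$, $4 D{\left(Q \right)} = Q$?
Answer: $- \frac{1}{2} \approx -0.5$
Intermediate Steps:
$D{\left(Q \right)} = \frac{Q}{4}$
$V{\left(p \right)} = p$
$- V{\left(D{\left(0 - -2 \right)} \right)} = - \frac{0 - -2}{4} = - \frac{0 + 2}{4} = - \frac{2}{4} = \left(-1\right) \frac{1}{2} = - \frac{1}{2}$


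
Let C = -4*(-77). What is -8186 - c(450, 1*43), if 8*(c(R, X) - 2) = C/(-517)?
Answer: -769665/94 ≈ -8187.9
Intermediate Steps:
C = 308
c(R, X) = 181/94 (c(R, X) = 2 + (308/(-517))/8 = 2 + (308*(-1/517))/8 = 2 + (⅛)*(-28/47) = 2 - 7/94 = 181/94)
-8186 - c(450, 1*43) = -8186 - 1*181/94 = -8186 - 181/94 = -769665/94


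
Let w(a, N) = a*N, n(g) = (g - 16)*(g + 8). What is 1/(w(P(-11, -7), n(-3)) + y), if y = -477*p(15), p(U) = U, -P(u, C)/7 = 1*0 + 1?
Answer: -1/6490 ≈ -0.00015408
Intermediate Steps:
P(u, C) = -7 (P(u, C) = -7*(1*0 + 1) = -7*(0 + 1) = -7*1 = -7)
n(g) = (-16 + g)*(8 + g)
w(a, N) = N*a
y = -7155 (y = -477*15 = -7155)
1/(w(P(-11, -7), n(-3)) + y) = 1/((-128 + (-3)² - 8*(-3))*(-7) - 7155) = 1/((-128 + 9 + 24)*(-7) - 7155) = 1/(-95*(-7) - 7155) = 1/(665 - 7155) = 1/(-6490) = -1/6490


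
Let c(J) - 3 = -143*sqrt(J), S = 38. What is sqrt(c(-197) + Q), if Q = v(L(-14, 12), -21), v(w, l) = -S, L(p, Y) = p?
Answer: sqrt(-35 - 143*I*sqrt(197)) ≈ 31.404 - 31.956*I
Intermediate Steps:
c(J) = 3 - 143*sqrt(J)
v(w, l) = -38 (v(w, l) = -1*38 = -38)
Q = -38
sqrt(c(-197) + Q) = sqrt((3 - 143*I*sqrt(197)) - 38) = sqrt(-35 - 143*I*sqrt(197))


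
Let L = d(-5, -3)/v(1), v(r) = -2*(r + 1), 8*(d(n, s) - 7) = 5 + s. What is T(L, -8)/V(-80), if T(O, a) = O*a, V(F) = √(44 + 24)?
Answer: 29*√17/68 ≈ 1.7584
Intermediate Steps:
d(n, s) = 61/8 + s/8 (d(n, s) = 7 + (5 + s)/8 = 7 + (5/8 + s/8) = 61/8 + s/8)
v(r) = -2 - 2*r (v(r) = -2*(1 + r) = -2 - 2*r)
V(F) = 2*√17 (V(F) = √68 = 2*√17)
L = -29/16 (L = (61/8 + (⅛)*(-3))/(-2 - 2*1) = (61/8 - 3/8)/(-2 - 2) = (29/4)/(-4) = (29/4)*(-¼) = -29/16 ≈ -1.8125)
T(L, -8)/V(-80) = (-29/16*(-8))/((2*√17)) = 29*(√17/34)/2 = 29*√17/68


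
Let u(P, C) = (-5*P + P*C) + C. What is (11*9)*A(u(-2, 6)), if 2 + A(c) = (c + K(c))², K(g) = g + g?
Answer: 14058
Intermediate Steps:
u(P, C) = C - 5*P + C*P (u(P, C) = (-5*P + C*P) + C = C - 5*P + C*P)
K(g) = 2*g
A(c) = -2 + 9*c² (A(c) = -2 + (c + 2*c)² = -2 + (3*c)² = -2 + 9*c²)
(11*9)*A(u(-2, 6)) = (11*9)*(-2 + 9*(6 - 5*(-2) + 6*(-2))²) = 99*(-2 + 9*(6 + 10 - 12)²) = 99*(-2 + 9*4²) = 99*(-2 + 9*16) = 99*(-2 + 144) = 99*142 = 14058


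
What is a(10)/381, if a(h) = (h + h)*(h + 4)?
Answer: 280/381 ≈ 0.73491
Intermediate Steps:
a(h) = 2*h*(4 + h) (a(h) = (2*h)*(4 + h) = 2*h*(4 + h))
a(10)/381 = (2*10*(4 + 10))/381 = (2*10*14)*(1/381) = 280*(1/381) = 280/381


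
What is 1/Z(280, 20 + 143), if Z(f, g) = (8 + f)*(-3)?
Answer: -1/864 ≈ -0.0011574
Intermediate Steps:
Z(f, g) = -24 - 3*f
1/Z(280, 20 + 143) = 1/(-24 - 3*280) = 1/(-24 - 840) = 1/(-864) = -1/864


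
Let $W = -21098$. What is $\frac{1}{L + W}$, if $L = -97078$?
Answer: $- \frac{1}{118176} \approx -8.462 \cdot 10^{-6}$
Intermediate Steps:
$\frac{1}{L + W} = \frac{1}{-97078 - 21098} = \frac{1}{-118176} = - \frac{1}{118176}$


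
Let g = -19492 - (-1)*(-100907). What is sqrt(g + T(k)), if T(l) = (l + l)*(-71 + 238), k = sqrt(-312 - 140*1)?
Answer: sqrt(-120399 + 668*I*sqrt(113)) ≈ 10.228 + 347.14*I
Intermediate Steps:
k = 2*I*sqrt(113) (k = sqrt(-312 - 140) = sqrt(-452) = 2*I*sqrt(113) ≈ 21.26*I)
T(l) = 334*l (T(l) = (2*l)*167 = 334*l)
g = -120399 (g = -19492 - 1*100907 = -19492 - 100907 = -120399)
sqrt(g + T(k)) = sqrt(-120399 + 334*(2*I*sqrt(113))) = sqrt(-120399 + 668*I*sqrt(113))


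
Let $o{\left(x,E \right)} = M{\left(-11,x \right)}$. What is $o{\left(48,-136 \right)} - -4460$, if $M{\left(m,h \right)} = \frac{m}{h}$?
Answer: $\frac{214069}{48} \approx 4459.8$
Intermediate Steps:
$o{\left(x,E \right)} = - \frac{11}{x}$
$o{\left(48,-136 \right)} - -4460 = - \frac{11}{48} - -4460 = \left(-11\right) \frac{1}{48} + 4460 = - \frac{11}{48} + 4460 = \frac{214069}{48}$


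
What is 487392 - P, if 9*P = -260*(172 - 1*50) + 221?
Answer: 4418027/9 ≈ 4.9089e+5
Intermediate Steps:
P = -31499/9 (P = (-260*(172 - 1*50) + 221)/9 = (-260*(172 - 50) + 221)/9 = (-260*122 + 221)/9 = (-31720 + 221)/9 = (⅑)*(-31499) = -31499/9 ≈ -3499.9)
487392 - P = 487392 - 1*(-31499/9) = 487392 + 31499/9 = 4418027/9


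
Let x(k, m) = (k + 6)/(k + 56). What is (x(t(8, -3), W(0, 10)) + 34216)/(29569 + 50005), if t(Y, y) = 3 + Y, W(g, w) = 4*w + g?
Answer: 2292489/5331458 ≈ 0.42999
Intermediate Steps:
W(g, w) = g + 4*w
x(k, m) = (6 + k)/(56 + k)
(x(t(8, -3), W(0, 10)) + 34216)/(29569 + 50005) = ((6 + (3 + 8))/(56 + (3 + 8)) + 34216)/(29569 + 50005) = ((6 + 11)/(56 + 11) + 34216)/79574 = (17/67 + 34216)*(1/79574) = (2292489/67)*(1/79574) = 2292489/5331458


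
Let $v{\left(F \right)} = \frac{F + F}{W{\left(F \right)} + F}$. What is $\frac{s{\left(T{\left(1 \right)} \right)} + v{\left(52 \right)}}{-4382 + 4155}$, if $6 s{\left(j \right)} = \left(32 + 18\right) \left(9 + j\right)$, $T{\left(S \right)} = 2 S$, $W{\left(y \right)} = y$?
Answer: $- \frac{278}{681} \approx -0.40822$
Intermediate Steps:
$v{\left(F \right)} = 1$ ($v{\left(F \right)} = \frac{F + F}{F + F} = \frac{2 F}{2 F} = 2 F \frac{1}{2 F} = 1$)
$s{\left(j \right)} = 75 + \frac{25 j}{3}$ ($s{\left(j \right)} = \frac{\left(32 + 18\right) \left(9 + j\right)}{6} = \frac{50 \left(9 + j\right)}{6} = \frac{450 + 50 j}{6} = 75 + \frac{25 j}{3}$)
$\frac{s{\left(T{\left(1 \right)} \right)} + v{\left(52 \right)}}{-4382 + 4155} = \frac{\left(75 + \frac{25 \cdot 2 \cdot 1}{3}\right) + 1}{-4382 + 4155} = \frac{\left(75 + \frac{25}{3} \cdot 2\right) + 1}{-227} = \left(\left(75 + \frac{50}{3}\right) + 1\right) \left(- \frac{1}{227}\right) = \left(\frac{275}{3} + 1\right) \left(- \frac{1}{227}\right) = \frac{278}{3} \left(- \frac{1}{227}\right) = - \frac{278}{681}$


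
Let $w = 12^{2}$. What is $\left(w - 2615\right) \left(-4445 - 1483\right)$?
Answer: $14648088$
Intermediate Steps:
$w = 144$
$\left(w - 2615\right) \left(-4445 - 1483\right) = \left(144 - 2615\right) \left(-4445 - 1483\right) = \left(-2471\right) \left(-5928\right) = 14648088$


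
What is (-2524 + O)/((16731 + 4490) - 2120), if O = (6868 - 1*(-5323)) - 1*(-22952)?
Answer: 10873/6367 ≈ 1.7077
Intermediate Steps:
O = 35143 (O = (6868 + 5323) + 22952 = 12191 + 22952 = 35143)
(-2524 + O)/((16731 + 4490) - 2120) = (-2524 + 35143)/((16731 + 4490) - 2120) = 32619/(21221 - 2120) = 32619/19101 = 32619*(1/19101) = 10873/6367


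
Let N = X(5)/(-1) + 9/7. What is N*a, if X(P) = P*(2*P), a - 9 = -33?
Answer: 8184/7 ≈ 1169.1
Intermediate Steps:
a = -24 (a = 9 - 33 = -24)
X(P) = 2*P²
N = -341/7 (N = (2*5²)/(-1) + 9/7 = (2*25)*(-1) + 9*(⅐) = 50*(-1) + 9/7 = -50 + 9/7 = -341/7 ≈ -48.714)
N*a = -341/7*(-24) = 8184/7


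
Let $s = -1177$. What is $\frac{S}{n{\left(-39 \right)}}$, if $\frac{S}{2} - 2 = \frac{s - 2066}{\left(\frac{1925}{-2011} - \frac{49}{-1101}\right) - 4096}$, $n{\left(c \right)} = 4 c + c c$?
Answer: $\frac{1100973959}{269172645105} \approx 0.0040902$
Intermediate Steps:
$n{\left(c \right)} = c^{2} + 4 c$ ($n{\left(c \right)} = 4 c + c^{2} = c^{2} + 4 c$)
$S = \frac{1100973959}{197196077}$ ($S = 4 + 2 \frac{-1177 - 2066}{\left(\frac{1925}{-2011} - \frac{49}{-1101}\right) - 4096} = 4 + 2 \left(- \frac{3243}{\left(1925 \left(- \frac{1}{2011}\right) - - \frac{49}{1101}\right) - 4096}\right) = 4 + 2 \left(- \frac{3243}{\left(- \frac{1925}{2011} + \frac{49}{1101}\right) - 4096}\right) = 4 + 2 \left(- \frac{3243}{- \frac{2020886}{2214111} - 4096}\right) = 4 + 2 \left(- \frac{3243}{- \frac{9071019542}{2214111}}\right) = 4 + 2 \left(\left(-3243\right) \left(- \frac{2214111}{9071019542}\right)\right) = 4 + 2 \cdot \frac{312189651}{394392154} = 4 + \frac{312189651}{197196077} = \frac{1100973959}{197196077} \approx 5.5831$)
$\frac{S}{n{\left(-39 \right)}} = \frac{1100973959}{197196077 \left(- 39 \left(4 - 39\right)\right)} = \frac{1100973959}{197196077 \left(\left(-39\right) \left(-35\right)\right)} = \frac{1100973959}{197196077 \cdot 1365} = \frac{1100973959}{197196077} \cdot \frac{1}{1365} = \frac{1100973959}{269172645105}$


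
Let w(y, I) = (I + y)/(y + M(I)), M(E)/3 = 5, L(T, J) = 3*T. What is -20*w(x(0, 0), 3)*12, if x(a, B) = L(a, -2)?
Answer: -48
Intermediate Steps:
x(a, B) = 3*a
M(E) = 15 (M(E) = 3*5 = 15)
w(y, I) = (I + y)/(15 + y) (w(y, I) = (I + y)/(y + 15) = (I + y)/(15 + y))
-20*w(x(0, 0), 3)*12 = -20*(3 + 3*0)/(15 + 3*0)*12 = -20*(3 + 0)/(15 + 0)*12 = -20*3/15*12 = -4*3/3*12 = -20*⅕*12 = -4*12 = -48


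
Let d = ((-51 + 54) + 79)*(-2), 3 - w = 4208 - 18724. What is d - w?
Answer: -14683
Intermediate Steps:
w = 14519 (w = 3 - (4208 - 18724) = 3 - 1*(-14516) = 3 + 14516 = 14519)
d = -164 (d = (3 + 79)*(-2) = 82*(-2) = -164)
d - w = -164 - 1*14519 = -164 - 14519 = -14683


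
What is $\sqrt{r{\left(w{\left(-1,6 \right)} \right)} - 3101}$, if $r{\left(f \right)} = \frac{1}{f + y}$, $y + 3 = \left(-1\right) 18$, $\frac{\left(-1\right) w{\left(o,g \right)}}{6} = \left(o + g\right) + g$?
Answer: $\frac{2 i \sqrt{5867889}}{87} \approx 55.687 i$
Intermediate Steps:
$w{\left(o,g \right)} = - 12 g - 6 o$ ($w{\left(o,g \right)} = - 6 \left(\left(o + g\right) + g\right) = - 6 \left(\left(g + o\right) + g\right) = - 6 \left(o + 2 g\right) = - 12 g - 6 o$)
$y = -21$ ($y = -3 - 18 = -21$)
$r{\left(f \right)} = \frac{1}{-21 + f}$ ($r{\left(f \right)} = \frac{1}{f - 21} = \frac{1}{-21 + f}$)
$\sqrt{r{\left(w{\left(-1,6 \right)} \right)} - 3101} = \sqrt{\frac{1}{-21 - 66} - 3101} = \sqrt{\frac{1}{-87} - 3101} = \sqrt{- \frac{1}{87} - 3101} = \sqrt{- \frac{269788}{87}} = \frac{2 i \sqrt{5867889}}{87}$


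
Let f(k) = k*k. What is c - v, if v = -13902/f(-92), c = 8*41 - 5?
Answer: 1373887/4232 ≈ 324.64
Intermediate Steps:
c = 323 (c = 328 - 5 = 323)
f(k) = k²
v = -6951/4232 (v = -13902/((-92)²) = -13902/8464 = -13902*1/8464 = -6951/4232 ≈ -1.6425)
c - v = 323 - 1*(-6951/4232) = 323 + 6951/4232 = 1373887/4232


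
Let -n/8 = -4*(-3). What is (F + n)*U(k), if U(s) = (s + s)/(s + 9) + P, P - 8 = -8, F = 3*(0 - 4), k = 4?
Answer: -864/13 ≈ -66.462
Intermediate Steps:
F = -12 (F = 3*(-4) = -12)
P = 0 (P = 8 - 8 = 0)
n = -96 (n = -(-32)*(-3) = -8*12 = -96)
U(s) = 2*s/(9 + s) (U(s) = (s + s)/(s + 9) + 0 = (2*s)/(9 + s) + 0 = 2*s/(9 + s) + 0 = 2*s/(9 + s))
(F + n)*U(k) = (-12 - 96)*(2*4/(9 + 4)) = -216*4/13 = -108*8/13 = -864/13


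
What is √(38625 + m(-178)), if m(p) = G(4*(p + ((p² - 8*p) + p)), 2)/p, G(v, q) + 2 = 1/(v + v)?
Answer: 3*√4603644293857/32752 ≈ 196.53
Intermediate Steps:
G(v, q) = -2 + 1/(2*v) (G(v, q) = -2 + 1/(v + v) = -2 + 1/(2*v))
m(p) = (-2 + 1/(2*(-24*p + 4*p²)))/p (m(p) = (-2 + 1/(2*((4*(p + ((p² - 8*p) + p))))))/p = (-2 + 1/(2*((4*(p + (p² - 7*p))))))/p = (-2 + 1/(2*((4*(p² - 6*p)))))/p = (-2 + 1/(2*(-24*p + 4*p²)))/p)
√(38625 + m(-178)) = √(38625 + (⅛)*(1 - 16*(-178)*(-6 - 178))/((-178)²*(-6 - 178))) = √(38625 + (⅛)*(1/31684)*(1 - 16*(-178)*(-184))/(-184)) = √(38625 + (⅛)*(1/31684)*(-1/184)*(1 - 524032)) = √(38625 + (⅛)*(1/31684)*(-1/184)*(-524031)) = √(38625 + 524031/46638848) = √(1801426028031/46638848) = 3*√4603644293857/32752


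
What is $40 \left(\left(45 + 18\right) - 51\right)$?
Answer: $480$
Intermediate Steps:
$40 \left(\left(45 + 18\right) - 51\right) = 40 \left(63 - 51\right) = 40 \cdot 12 = 480$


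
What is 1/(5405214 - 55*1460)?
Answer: 1/5324914 ≈ 1.8780e-7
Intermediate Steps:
1/(5405214 - 55*1460) = 1/(5405214 - 80300) = 1/5324914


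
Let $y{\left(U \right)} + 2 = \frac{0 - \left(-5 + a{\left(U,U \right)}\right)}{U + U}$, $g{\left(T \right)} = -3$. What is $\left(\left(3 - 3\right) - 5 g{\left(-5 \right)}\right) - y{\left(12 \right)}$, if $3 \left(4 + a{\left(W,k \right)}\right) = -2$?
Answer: $\frac{1195}{72} \approx 16.597$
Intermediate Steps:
$a{\left(W,k \right)} = - \frac{14}{3}$ ($a{\left(W,k \right)} = -4 + \frac{1}{3} \left(-2\right) = -4 - \frac{2}{3} = - \frac{14}{3}$)
$y{\left(U \right)} = -2 + \frac{29}{6 U}$ ($y{\left(U \right)} = -2 + \frac{0 + \left(5 - - \frac{14}{3}\right)}{U + U} = -2 + \frac{0 + \left(5 + \frac{14}{3}\right)}{2 U} = -2 + \left(0 + \frac{29}{3}\right) \frac{1}{2 U} = -2 + \frac{29 \frac{1}{2 U}}{3} = -2 + \frac{29}{6 U}$)
$\left(\left(3 - 3\right) - 5 g{\left(-5 \right)}\right) - y{\left(12 \right)} = \left(\left(3 - 3\right) - -15\right) - \left(-2 + \frac{29}{6 \cdot 12}\right) = \left(\left(3 - 3\right) + 15\right) - \left(-2 + \frac{29}{6} \cdot \frac{1}{12}\right) = \left(0 + 15\right) - \left(-2 + \frac{29}{72}\right) = 15 - - \frac{115}{72} = 15 + \frac{115}{72} = \frac{1195}{72}$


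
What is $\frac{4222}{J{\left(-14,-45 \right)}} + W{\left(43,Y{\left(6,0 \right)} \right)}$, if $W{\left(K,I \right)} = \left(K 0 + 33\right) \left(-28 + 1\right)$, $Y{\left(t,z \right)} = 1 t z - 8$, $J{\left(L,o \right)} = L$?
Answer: $- \frac{8348}{7} \approx -1192.6$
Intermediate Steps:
$Y{\left(t,z \right)} = -8 + t z$ ($Y{\left(t,z \right)} = t z - 8 = -8 + t z$)
$W{\left(K,I \right)} = -891$ ($W{\left(K,I \right)} = \left(0 + 33\right) \left(-27\right) = 33 \left(-27\right) = -891$)
$\frac{4222}{J{\left(-14,-45 \right)}} + W{\left(43,Y{\left(6,0 \right)} \right)} = \frac{4222}{-14} - 891 = 4222 \left(- \frac{1}{14}\right) - 891 = - \frac{2111}{7} - 891 = - \frac{8348}{7}$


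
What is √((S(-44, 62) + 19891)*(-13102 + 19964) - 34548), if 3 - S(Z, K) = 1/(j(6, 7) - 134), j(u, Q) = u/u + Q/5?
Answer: 5*√267497139/7 ≈ 11682.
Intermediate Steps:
j(u, Q) = 1 + Q/5 (j(u, Q) = 1 + Q*(⅕) = 1 + Q/5)
S(Z, K) = 1979/658 (S(Z, K) = 3 - 1/((1 + (⅕)*7) - 134) = 3 - 1/((1 + 7/5) - 134) = 3 - 1/(12/5 - 134) = 3 - 1/(-658/5) = 3 - 1*(-5/658) = 3 + 5/658 = 1979/658)
√((S(-44, 62) + 19891)*(-13102 + 19964) - 34548) = √((1979/658 + 19891)*(-13102 + 19964) - 34548) = √((13090257/658)*6862 - 34548) = √(955588761/7 - 34548) = √(955346925/7) = 5*√267497139/7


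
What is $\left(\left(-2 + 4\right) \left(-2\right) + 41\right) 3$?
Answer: $111$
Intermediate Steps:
$\left(\left(-2 + 4\right) \left(-2\right) + 41\right) 3 = \left(2 \left(-2\right) + 41\right) 3 = \left(-4 + 41\right) 3 = 37 \cdot 3 = 111$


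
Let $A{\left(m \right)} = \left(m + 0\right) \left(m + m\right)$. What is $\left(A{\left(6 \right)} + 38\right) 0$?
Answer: $0$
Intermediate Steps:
$A{\left(m \right)} = 2 m^{2}$ ($A{\left(m \right)} = m 2 m = 2 m^{2}$)
$\left(A{\left(6 \right)} + 38\right) 0 = \left(2 \cdot 6^{2} + 38\right) 0 = \left(2 \cdot 36 + 38\right) 0 = \left(72 + 38\right) 0 = 110 \cdot 0 = 0$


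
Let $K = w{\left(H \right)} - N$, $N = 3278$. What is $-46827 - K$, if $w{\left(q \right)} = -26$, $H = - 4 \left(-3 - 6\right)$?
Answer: $-43523$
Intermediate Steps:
$H = 36$ ($H = \left(-4\right) \left(-9\right) = 36$)
$K = -3304$ ($K = -26 - 3278 = -3304$)
$-46827 - K = -46827 - -3304 = -46827 + 3304 = -43523$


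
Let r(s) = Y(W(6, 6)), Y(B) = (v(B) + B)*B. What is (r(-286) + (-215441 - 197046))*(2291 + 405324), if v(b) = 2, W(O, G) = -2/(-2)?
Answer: -168134665660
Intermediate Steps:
W(O, G) = 1 (W(O, G) = -2*(-½) = 1)
Y(B) = B*(2 + B) (Y(B) = (2 + B)*B = B*(2 + B))
r(s) = 3 (r(s) = 1*(2 + 1) = 1*3 = 3)
(r(-286) + (-215441 - 197046))*(2291 + 405324) = (3 + (-215441 - 197046))*(2291 + 405324) = (3 - 412487)*407615 = -412484*407615 = -168134665660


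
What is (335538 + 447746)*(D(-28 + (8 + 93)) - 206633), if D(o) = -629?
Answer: -162345008408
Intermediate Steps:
(335538 + 447746)*(D(-28 + (8 + 93)) - 206633) = (335538 + 447746)*(-629 - 206633) = 783284*(-207262) = -162345008408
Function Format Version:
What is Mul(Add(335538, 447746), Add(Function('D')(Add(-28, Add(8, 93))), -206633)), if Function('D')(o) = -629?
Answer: -162345008408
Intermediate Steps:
Mul(Add(335538, 447746), Add(Function('D')(Add(-28, Add(8, 93))), -206633)) = Mul(Add(335538, 447746), Add(-629, -206633)) = Mul(783284, -207262) = -162345008408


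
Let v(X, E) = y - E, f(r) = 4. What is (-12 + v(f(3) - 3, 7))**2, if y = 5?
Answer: 196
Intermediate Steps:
v(X, E) = 5 - E
(-12 + v(f(3) - 3, 7))**2 = (-12 + (5 - 1*7))**2 = (-12 + (5 - 7))**2 = (-12 - 2)**2 = (-14)**2 = 196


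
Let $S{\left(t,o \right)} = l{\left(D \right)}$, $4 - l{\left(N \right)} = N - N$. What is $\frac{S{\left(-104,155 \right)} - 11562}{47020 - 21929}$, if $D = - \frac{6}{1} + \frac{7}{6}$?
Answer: $- \frac{11558}{25091} \approx -0.46064$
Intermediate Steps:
$D = - \frac{29}{6}$ ($D = \left(-6\right) 1 + 7 \cdot \frac{1}{6} = -6 + \frac{7}{6} = - \frac{29}{6} \approx -4.8333$)
$l{\left(N \right)} = 4$ ($l{\left(N \right)} = 4 - \left(N - N\right) = 4 - 0 = 4 + 0 = 4$)
$S{\left(t,o \right)} = 4$
$\frac{S{\left(-104,155 \right)} - 11562}{47020 - 21929} = \frac{4 - 11562}{47020 - 21929} = - \frac{11558}{25091}$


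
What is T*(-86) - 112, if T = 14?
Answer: -1316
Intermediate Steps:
T*(-86) - 112 = 14*(-86) - 112 = -1204 - 112 = -1316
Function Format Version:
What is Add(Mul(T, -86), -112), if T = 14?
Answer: -1316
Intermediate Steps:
Add(Mul(T, -86), -112) = Add(Mul(14, -86), -112) = Add(-1204, -112) = -1316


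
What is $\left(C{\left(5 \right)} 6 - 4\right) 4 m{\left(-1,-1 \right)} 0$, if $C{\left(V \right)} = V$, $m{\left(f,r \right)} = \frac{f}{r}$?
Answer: $0$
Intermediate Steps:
$\left(C{\left(5 \right)} 6 - 4\right) 4 m{\left(-1,-1 \right)} 0 = \left(5 \cdot 6 - 4\right) 4 \left(- \frac{1}{-1}\right) 0 = \left(30 - 4\right) 4 \left(\left(-1\right) \left(-1\right)\right) 0 = 26 \cdot 4 \cdot 1 \cdot 0 = 26 \cdot 4 \cdot 0 = 26 \cdot 0 = 0$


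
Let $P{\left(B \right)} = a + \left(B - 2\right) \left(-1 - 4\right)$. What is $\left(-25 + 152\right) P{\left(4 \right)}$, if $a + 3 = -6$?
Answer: $-2413$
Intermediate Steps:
$a = -9$ ($a = -3 - 6 = -9$)
$P{\left(B \right)} = 1 - 5 B$ ($P{\left(B \right)} = -9 + \left(B - 2\right) \left(-1 - 4\right) = -9 + \left(-2 + B\right) \left(-5\right) = -9 - \left(-10 + 5 B\right) = 1 - 5 B$)
$\left(-25 + 152\right) P{\left(4 \right)} = \left(-25 + 152\right) \left(1 - 20\right) = 127 \left(1 - 20\right) = 127 \left(-19\right) = -2413$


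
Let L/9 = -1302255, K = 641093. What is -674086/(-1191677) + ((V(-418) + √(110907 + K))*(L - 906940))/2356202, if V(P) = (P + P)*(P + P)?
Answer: -5258347871733110874/1403915865377 - 252544700*√470/1178101 ≈ -3.7501e+6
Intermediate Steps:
L = -11720295 (L = 9*(-1302255) = -11720295)
V(P) = 4*P² (V(P) = (2*P)*(2*P) = 4*P²)
-674086/(-1191677) + ((V(-418) + √(110907 + K))*(L - 906940))/2356202 = -674086/(-1191677) + ((4*(-418)² + √(110907 + 641093))*(-11720295 - 906940))/2356202 = -674086*(-1/1191677) + ((4*174724 + √752000)*(-12627235))*(1/2356202) = 674086/1191677 + ((698896 + 40*√470)*(-12627235))*(1/2356202) = 674086/1191677 + (-8825124032560 - 505089400*√470)*(1/2356202) = 674086/1191677 + (-4412562016280/1178101 - 252544700*√470/1178101) = -5258347871733110874/1403915865377 - 252544700*√470/1178101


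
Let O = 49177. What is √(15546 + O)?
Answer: √64723 ≈ 254.41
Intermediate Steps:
√(15546 + O) = √(15546 + 49177) = √64723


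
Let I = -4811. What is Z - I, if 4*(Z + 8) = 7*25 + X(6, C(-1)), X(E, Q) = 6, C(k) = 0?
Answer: 19393/4 ≈ 4848.3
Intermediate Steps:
Z = 149/4 (Z = -8 + (7*25 + 6)/4 = -8 + (175 + 6)/4 = -8 + (¼)*181 = -8 + 181/4 = 149/4 ≈ 37.250)
Z - I = 149/4 - 1*(-4811) = 149/4 + 4811 = 19393/4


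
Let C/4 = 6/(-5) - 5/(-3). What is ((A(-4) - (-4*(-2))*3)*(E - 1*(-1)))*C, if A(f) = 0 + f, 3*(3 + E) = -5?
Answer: 8624/45 ≈ 191.64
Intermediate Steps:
E = -14/3 (E = -3 + (⅓)*(-5) = -3 - 5/3 = -14/3 ≈ -4.6667)
A(f) = f
C = 28/15 (C = 4*(6/(-5) - 5/(-3)) = 4*(6*(-⅕) - 5*(-⅓)) = 4*(-6/5 + 5/3) = 4*(7/15) = 28/15 ≈ 1.8667)
((A(-4) - (-4*(-2))*3)*(E - 1*(-1)))*C = ((-4 - (-4*(-2))*3)*(-14/3 - 1*(-1)))*(28/15) = ((-4 - 8*3)*(-14/3 + 1))*(28/15) = ((-4 - 1*24)*(-11/3))*(28/15) = ((-4 - 24)*(-11/3))*(28/15) = -28*(-11/3)*(28/15) = (308/3)*(28/15) = 8624/45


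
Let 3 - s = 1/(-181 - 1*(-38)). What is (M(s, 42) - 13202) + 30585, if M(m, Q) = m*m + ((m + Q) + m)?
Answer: 356631705/20449 ≈ 17440.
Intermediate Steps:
s = 430/143 (s = 3 - 1/(-181 - 1*(-38)) = 3 - 1/(-181 + 38) = 3 - 1/(-143) = 3 - 1*(-1/143) = 3 + 1/143 = 430/143 ≈ 3.0070)
M(m, Q) = Q + m² + 2*m (M(m, Q) = m² + ((Q + m) + m) = m² + (Q + 2*m) = Q + m² + 2*m)
(M(s, 42) - 13202) + 30585 = ((42 + (430/143)² + 2*(430/143)) - 13202) + 30585 = ((42 + 184900/20449 + 860/143) - 13202) + 30585 = (1166738/20449 - 13202) + 30585 = -268800960/20449 + 30585 = 356631705/20449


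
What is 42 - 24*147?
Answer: -3486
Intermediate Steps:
42 - 24*147 = 42 - 3528 = -3486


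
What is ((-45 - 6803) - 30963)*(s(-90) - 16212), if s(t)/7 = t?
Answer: 636812862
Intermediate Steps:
s(t) = 7*t
((-45 - 6803) - 30963)*(s(-90) - 16212) = ((-45 - 6803) - 30963)*(7*(-90) - 16212) = (-6848 - 30963)*(-630 - 16212) = -37811*(-16842) = 636812862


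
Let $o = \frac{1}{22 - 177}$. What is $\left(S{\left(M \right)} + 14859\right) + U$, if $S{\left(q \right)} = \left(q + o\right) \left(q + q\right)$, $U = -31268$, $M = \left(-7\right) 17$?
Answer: $\frac{1846753}{155} \approx 11915.0$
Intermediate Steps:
$M = -119$
$o = - \frac{1}{155}$ ($o = \frac{1}{-155} = - \frac{1}{155} \approx -0.0064516$)
$S{\left(q \right)} = 2 q \left(- \frac{1}{155} + q\right)$ ($S{\left(q \right)} = \left(q - \frac{1}{155}\right) \left(q + q\right) = \left(- \frac{1}{155} + q\right) 2 q = 2 q \left(- \frac{1}{155} + q\right)$)
$\left(S{\left(M \right)} + 14859\right) + U = \left(\frac{2}{155} \left(-119\right) \left(-1 + 155 \left(-119\right)\right) + 14859\right) - 31268 = \left(\frac{2}{155} \left(-119\right) \left(-1 - 18445\right) + 14859\right) - 31268 = \left(\frac{2}{155} \left(-119\right) \left(-18446\right) + 14859\right) - 31268 = \left(\frac{4390148}{155} + 14859\right) - 31268 = \frac{6693293}{155} - 31268 = \frac{1846753}{155}$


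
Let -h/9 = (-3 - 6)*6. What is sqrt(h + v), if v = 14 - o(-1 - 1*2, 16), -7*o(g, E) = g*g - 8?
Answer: 3*sqrt(2723)/7 ≈ 22.364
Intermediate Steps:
o(g, E) = 8/7 - g**2/7 (o(g, E) = -(g*g - 8)/7 = -(g**2 - 8)/7 = -(-8 + g**2)/7 = 8/7 - g**2/7)
h = 486 (h = -9*(-3 - 6)*6 = -(-81)*6 = -9*(-54) = 486)
v = 99/7 (v = 14 - (8/7 - (-1 - 1*2)**2/7) = 14 - (8/7 - (-1 - 2)**2/7) = 14 - (8/7 - 1/7*(-3)**2) = 14 - (8/7 - 1/7*9) = 14 - (8/7 - 9/7) = 14 - 1*(-1/7) = 14 + 1/7 = 99/7 ≈ 14.143)
sqrt(h + v) = sqrt(486 + 99/7) = sqrt(3501/7) = 3*sqrt(2723)/7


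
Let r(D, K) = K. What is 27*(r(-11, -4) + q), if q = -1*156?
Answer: -4320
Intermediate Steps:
q = -156
27*(r(-11, -4) + q) = 27*(-4 - 156) = 27*(-160) = -4320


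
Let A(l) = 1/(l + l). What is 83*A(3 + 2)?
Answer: 83/10 ≈ 8.3000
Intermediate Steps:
A(l) = 1/(2*l)
83*A(3 + 2) = 83*(1/(2*(3 + 2))) = 83*((½)/5) = 83*((½)*(⅕)) = 83*(⅒) = 83/10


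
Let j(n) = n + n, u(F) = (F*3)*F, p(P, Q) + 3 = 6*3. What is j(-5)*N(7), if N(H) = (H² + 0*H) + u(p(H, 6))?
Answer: -7240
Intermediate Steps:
p(P, Q) = 15 (p(P, Q) = -3 + 6*3 = -3 + 18 = 15)
u(F) = 3*F² (u(F) = (3*F)*F = 3*F²)
j(n) = 2*n
N(H) = 675 + H² (N(H) = (H² + 0*H) + 3*15² = (H² + 0) + 3*225 = H² + 675 = 675 + H²)
j(-5)*N(7) = (2*(-5))*(675 + 7²) = -10*(675 + 49) = -10*724 = -7240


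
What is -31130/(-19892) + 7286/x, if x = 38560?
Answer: 168163239/95879440 ≈ 1.7539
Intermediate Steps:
-31130/(-19892) + 7286/x = -31130/(-19892) + 7286/38560 = -31130*(-1/19892) + 7286*(1/38560) = 15565/9946 + 3643/19280 = 168163239/95879440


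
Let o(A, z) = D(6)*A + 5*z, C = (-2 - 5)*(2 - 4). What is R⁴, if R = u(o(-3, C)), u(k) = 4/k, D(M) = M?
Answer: 1/28561 ≈ 3.5013e-5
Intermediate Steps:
C = 14 (C = -7*(-2) = 14)
o(A, z) = 5*z + 6*A (o(A, z) = 6*A + 5*z = 5*z + 6*A)
R = 1/13 (R = 4/(5*14 + 6*(-3)) = 4/(70 - 18) = 4/52 = 4*(1/52) = 1/13 ≈ 0.076923)
R⁴ = (1/13)⁴ = 1/28561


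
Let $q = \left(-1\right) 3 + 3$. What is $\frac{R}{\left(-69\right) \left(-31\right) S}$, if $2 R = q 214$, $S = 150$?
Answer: $0$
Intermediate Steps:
$q = 0$ ($q = -3 + 3 = 0$)
$R = 0$ ($R = \frac{0 \cdot 214}{2} = \frac{1}{2} \cdot 0 = 0$)
$\frac{R}{\left(-69\right) \left(-31\right) S} = \frac{0}{\left(-69\right) \left(-31\right) 150} = \frac{0}{2139 \cdot 150} = \frac{0}{320850} = 0 \cdot \frac{1}{320850} = 0$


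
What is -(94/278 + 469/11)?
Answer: -65708/1529 ≈ -42.974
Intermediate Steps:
-(94/278 + 469/11) = -(94*(1/278) + 469*(1/11)) = -(47/139 + 469/11) = -1*65708/1529 = -65708/1529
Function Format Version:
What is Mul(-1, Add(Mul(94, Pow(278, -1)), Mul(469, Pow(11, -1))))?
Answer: Rational(-65708, 1529) ≈ -42.974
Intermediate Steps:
Mul(-1, Add(Mul(94, Pow(278, -1)), Mul(469, Pow(11, -1)))) = Mul(-1, Add(Mul(94, Rational(1, 278)), Mul(469, Rational(1, 11)))) = Mul(-1, Add(Rational(47, 139), Rational(469, 11))) = Mul(-1, Rational(65708, 1529)) = Rational(-65708, 1529)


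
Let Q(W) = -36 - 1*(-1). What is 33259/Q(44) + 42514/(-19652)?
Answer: -327546929/343910 ≈ -952.42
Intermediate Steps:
Q(W) = -35 (Q(W) = -36 + 1 = -35)
33259/Q(44) + 42514/(-19652) = 33259/(-35) + 42514/(-19652) = 33259*(-1/35) + 42514*(-1/19652) = -33259/35 - 21257/9826 = -327546929/343910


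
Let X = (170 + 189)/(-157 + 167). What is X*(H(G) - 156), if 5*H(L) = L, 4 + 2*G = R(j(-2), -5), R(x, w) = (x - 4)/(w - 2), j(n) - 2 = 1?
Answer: -3929973/700 ≈ -5614.3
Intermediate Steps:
j(n) = 3 (j(n) = 2 + 1 = 3)
R(x, w) = (-4 + x)/(-2 + w)
G = -27/14 (G = -2 + ((-4 + 3)/(-2 - 5))/2 = -2 + (-1/(-7))/2 = -2 + (-1/7*(-1))/2 = -2 + (1/2)*(1/7) = -2 + 1/14 = -27/14 ≈ -1.9286)
H(L) = L/5
X = 359/10 ≈ 35.900
X*(H(G) - 156) = 359*((1/5)*(-27/14) - 156)/10 = 359*(-27/70 - 156)/10 = (359/10)*(-10947/70) = -3929973/700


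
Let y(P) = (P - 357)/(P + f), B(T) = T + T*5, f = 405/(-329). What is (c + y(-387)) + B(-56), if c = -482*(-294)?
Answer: 752391983/5322 ≈ 1.4137e+5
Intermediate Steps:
f = -405/329 (f = 405*(-1/329) = -405/329 ≈ -1.2310)
c = 141708
B(T) = 6*T (B(T) = T + 5*T = 6*T)
y(P) = (-357 + P)/(-405/329 + P) (y(P) = (P - 357)/(P - 405/329) = (-357 + P)/(-405/329 + P))
(c + y(-387)) + B(-56) = (141708 + 329*(-357 - 387)/(-405 + 329*(-387))) + 6*(-56) = (141708 + 329*(-744)/(-405 - 127323)) - 336 = (141708 + 329*(-744)/(-127728)) - 336 = (141708 + 329*(-1/127728)*(-744)) - 336 = (141708 + 10199/5322) - 336 = 754180175/5322 - 336 = 752391983/5322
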